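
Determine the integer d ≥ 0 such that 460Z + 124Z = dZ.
(460, 124) = (4); d = 4

In the PID Z, (a, b) is generated by gcd(a, b). Compute gcd(460, 124) with the extended Euclidean algorithm, tracking rows (r, s, t) with s·460 + t·124 = r:
  row A: (460, 1, 0)   [1·460 + 0·124 = 460]
  row B: (124, 0, 1)   [0·460 + 1·124 = 124]
  460 = 3·124 + 88   → row C = row A − 3·row B = (88, 1, −3)   [check: 1·460 − 3·124 = 88]
  124 = 1·88 + 36   → row D = row B − 1·row C = (36, −1, 4)   [check: −1·460 + 4·124 = 36]
  88 = 2·36 + 16   → row E = row C − 2·row D = (16, 3, −11)   [check: 3·460 − 11·124 = 16]
  36 = 2·16 + 4   → row F = row D − 2·row E = (4, −7, 26)   [check: −7·460 + 26·124 = 4]
  16 = 4·4 + 0   → remainder 0, stop. gcd = 4 (last nonzero row F).
So gcd(460, 124) = 4, with Bézout identity −7·460 + 26·124 = 4. Containment (⊇): the Bézout identity exhibits 4 as an element of (460, 124), giving (4) ⊆ (460, 124). Containment (⊆): since 4 | 460 and 4 | 124 (460 = 4·115, 124 = 4·31), every Z-linear combination of 460 and 124 is divisible by 4, so (460, 124) ⊆ (4). Therefore (460, 124) = (4), d = 4.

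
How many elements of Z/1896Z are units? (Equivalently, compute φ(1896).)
Z/1896Z has φ(1896) = 624 units

An element a ∈ Z/1896Z is a unit iff gcd(a, 1896) = 1, so the number of units is φ(1896). φ is multiplicative, with φ(p^e) = p^e − p^(e−1). Factorise 1896 = 2^3 · 3 · 79. Then
  φ(1896) = (2^3 − 2^2) · (3 − 1) · (79 − 1) = 4 · 2 · 78 = 624.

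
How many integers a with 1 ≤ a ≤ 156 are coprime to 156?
The number of a ∈ {1, ..., 156} with gcd(a, 156) = 1 is by definition Euler's totient φ(156). φ is multiplicative, with φ(p^e) = p^e − p^(e−1). Factorise 156 = 2^2 · 3 · 13. Then
  φ(156) = (2^2 − 2^1) · (3 − 1) · (13 − 1) = 2 · 2 · 12 = 48.
So there are 48 such integers.

Final answer: 48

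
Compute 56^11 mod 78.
Use repeated squaring. Binary(11) = 1011. Walk through the bits of the exponent 11 left-to-right: at each bit after the leading one, square the running value, then multiply by 56 if the bit is 1 (always reducing mod 78):
  bit 1 = 1 (leading): start with 56.
  bit 2 = 0: square 56^2 = 3136 ≡ 16 (mod 78).
  bit 3 = 1: square 16^2 = 256 ≡ 22; bit is 1, so multiply 22·56 = 1232 ≡ 62 (mod 78).
  bit 4 = 1: square 62^2 = 3844 ≡ 22; bit is 1, so multiply 22·56 = 1232 ≡ 62 (mod 78).
Final value: 56^11 ≡ 62 (mod 78).

Final answer: 62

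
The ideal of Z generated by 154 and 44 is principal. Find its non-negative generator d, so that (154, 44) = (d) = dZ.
(154, 44) = (22); d = 22

In the PID Z, (a, b) is generated by gcd(a, b). Compute gcd(154, 44) with the extended Euclidean algorithm, tracking rows (r, s, t) with s·154 + t·44 = r:
  row A: (154, 1, 0)   [1·154 + 0·44 = 154]
  row B: (44, 0, 1)   [0·154 + 1·44 = 44]
  154 = 3·44 + 22   → row C = row A − 3·row B = (22, 1, −3)   [check: 1·154 − 3·44 = 22]
  44 = 2·22 + 0   → remainder 0, stop. gcd = 22 (last nonzero row C).
So gcd(154, 44) = 22, with Bézout identity 1·154 − 3·44 = 22. Containment (⊇): the Bézout identity exhibits 22 as an element of (154, 44), giving (22) ⊆ (154, 44). Containment (⊆): since 22 | 154 and 22 | 44 (154 = 22·7, 44 = 22·2), every Z-linear combination of 154 and 44 is divisible by 22, so (154, 44) ⊆ (22). Therefore (154, 44) = (22), d = 22.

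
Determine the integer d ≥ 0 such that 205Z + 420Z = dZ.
In the PID Z, (a, b) is generated by gcd(a, b). Compute gcd(420, 205) with the extended Euclidean algorithm, tracking rows (r, s, t) with s·420 + t·205 = r:
  row A: (420, 1, 0)   [1·420 + 0·205 = 420]
  row B: (205, 0, 1)   [0·420 + 1·205 = 205]
  420 = 2·205 + 10   → row C = row A − 2·row B = (10, 1, −2)   [check: 1·420 − 2·205 = 10]
  205 = 20·10 + 5   → row D = row B − 20·row C = (5, −20, 41)   [check: −20·420 + 41·205 = 5]
  10 = 2·5 + 0   → remainder 0, stop. gcd = 5 (last nonzero row D).
So gcd(205, 420) = 5, with Bézout identity −20·420 + 41·205 = 5. Containment (⊇): the Bézout identity exhibits 5 as an element of (205, 420), giving (5) ⊆ (205, 420). Containment (⊆): since 5 | 205 and 5 | 420 (205 = 5·41, 420 = 5·84), every Z-linear combination of 205 and 420 is divisible by 5, so (205, 420) ⊆ (5). Therefore (205, 420) = (5), d = 5.

Final answer: (205, 420) = (5); d = 5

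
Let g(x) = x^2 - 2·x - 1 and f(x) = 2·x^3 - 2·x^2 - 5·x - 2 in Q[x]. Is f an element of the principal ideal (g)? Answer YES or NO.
In Q[x] the ideal (g) consists of all multiples of g, so f ∈ (g) iff g | f, i.e. iff the remainder of f on division by g is 0. Divide f by g (g is monic, so eliminate the leading term of the running remainder at each step):
  leading term 2·x^3: subtract (2·x)·g(x) = 2·x^3 - 4·x^2 - 2·x, leaving 2·x^2 - 3·x - 2
  leading term 2·x^2: subtract (2)·g(x) = 2·x^2 - 4·x - 2, leaving x
The remainder r(x) = x ≠ 0 (and deg r < deg g), so g ∤ f, i.e. f ∉ (g).

Final answer: NO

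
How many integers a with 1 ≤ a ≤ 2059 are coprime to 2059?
The number of a ∈ {1, ..., 2059} with gcd(a, 2059) = 1 is by definition Euler's totient φ(2059). φ is multiplicative, with φ(p^e) = p^e − p^(e−1). Factorise 2059 = 29 · 71. Then
  φ(2059) = (29 − 1) · (71 − 1) = 28 · 70 = 1960.
So there are 1960 such integers.

Final answer: 1960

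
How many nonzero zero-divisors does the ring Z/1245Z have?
Z/1245Z has 588 nonzero zero-divisors

In Z/1245Z each nonzero element is either a unit (gcd with 1245 is 1) or a zero-divisor (gcd > 1). The number of units is φ(1245): factorise 1245 = 3 · 5 · 83, so φ(1245) = (3 − 1) · (5 − 1) · (83 − 1) = 2 · 4 · 82 = 656. The nonzero elements number 1245 − 1 = 1244. Hence the nonzero zero-divisors number 1244 − 656 = 588.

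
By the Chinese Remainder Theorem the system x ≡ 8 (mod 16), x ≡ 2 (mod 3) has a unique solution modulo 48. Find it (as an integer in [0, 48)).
The moduli 16, 3 are pairwise coprime, so by the CRT there is a unique solution mod 16·3 = 48.
Solve by successive substitution. Start with x ≡ 8 (mod 16).
  Combine with x ≡ 2 (mod 3): write x = 8 + 16·t and require 8 + 16·t ≡ 2 (mod 3), i.e. 16·t ≡ 2 − 8 ≡ 0 (mod 3). Since 16^(−1) ≡ 1 (mod 3) (16 ≡ 1 (mod 3)), t ≡ 1·0 ≡ 0 (mod 3). So x ≡ 8 + 16·0 = 8 (mod 48).
Unique solution in [0, 48): x = 8.

Final answer: x ≡ 8 (mod 48); the representative in [0, 48) is 8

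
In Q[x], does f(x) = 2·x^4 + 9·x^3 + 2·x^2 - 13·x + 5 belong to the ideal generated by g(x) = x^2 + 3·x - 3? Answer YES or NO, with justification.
NO

In Q[x] the ideal (g) consists of all multiples of g, so f ∈ (g) iff g | f, i.e. iff the remainder of f on division by g is 0. Divide f by g (g is monic, so eliminate the leading term of the running remainder at each step):
  leading term 2·x^4: subtract (2·x^2)·g(x) = 2·x^4 + 6·x^3 - 6·x^2, leaving 3·x^3 + 8·x^2 - 13·x + 5
  leading term 3·x^3: subtract (3·x)·g(x) = 3·x^3 + 9·x^2 - 9·x, leaving -x^2 - 4·x + 5
  leading term -x^2: subtract (-1)·g(x) = -x^2 - 3·x + 3, leaving 2 - x
The remainder r(x) = 2 - x ≠ 0 (and deg r < deg g), so g ∤ f, i.e. f ∉ (g).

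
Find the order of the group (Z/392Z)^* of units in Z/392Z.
(Z/392Z)^* consists of the classes a with gcd(a, 392) = 1, so its order is φ(392). φ is multiplicative, with φ(p^e) = p^e − p^(e−1). Factorise 392 = 2^3 · 7^2. Then
  φ(392) = (2^3 − 2^2) · (7^2 − 7^1) = 4 · 42 = 168.
Thus |(Z/392Z)^*| = 168.

Final answer: |(Z/392Z)^*| = 168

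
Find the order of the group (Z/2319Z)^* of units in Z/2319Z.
(Z/2319Z)^* consists of the classes a with gcd(a, 2319) = 1, so its order is φ(2319). φ is multiplicative, with φ(p^e) = p^e − p^(e−1). Factorise 2319 = 3 · 773. Then
  φ(2319) = (3 − 1) · (773 − 1) = 2 · 772 = 1544.
Thus |(Z/2319Z)^*| = 1544.

Final answer: |(Z/2319Z)^*| = 1544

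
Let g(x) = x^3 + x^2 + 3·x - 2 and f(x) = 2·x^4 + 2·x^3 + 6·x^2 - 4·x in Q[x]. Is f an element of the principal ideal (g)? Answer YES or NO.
YES

In Q[x] the ideal (g) consists of all multiples of g, so f ∈ (g) iff g | f, i.e. iff the remainder of f on division by g is 0. Divide f by g (g is monic, so eliminate the leading term of the running remainder at each step):
  leading term 2·x^4: subtract (2·x)·g(x) = 2·x^4 + 2·x^3 + 6·x^2 - 4·x, leaving 0
The remainder is 0, so f(x) = g(x) · h(x) with h(x) = 2·x. Hence g | f, i.e. f ∈ (g).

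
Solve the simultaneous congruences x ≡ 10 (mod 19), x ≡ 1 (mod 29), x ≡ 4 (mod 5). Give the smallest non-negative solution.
x ≡ 1074 (mod 2755); the representative in [0, 2755) is 1074

The moduli 19, 29, 5 are pairwise coprime, so by the CRT there is a unique solution mod 19·29·5 = 2755.
Solve by successive substitution. Start with x ≡ 10 (mod 19).
  Combine with x ≡ 1 (mod 29): write x = 10 + 19·t and require 10 + 19·t ≡ 1 (mod 29), i.e. 19·t ≡ 1 − 10 ≡ 20 (mod 29). Since 19^(−1) ≡ 26 (mod 29), t ≡ 26·20 ≡ 27 (mod 29). So x ≡ 10 + 19·27 = 523 (mod 551).
  Combine with x ≡ 4 (mod 5): write x = 523 + 551·t and require 523 + 551·t ≡ 4 (mod 5), i.e. 551·t ≡ 4 − 523 ≡ 1 (mod 5). Since 551^(−1) ≡ 1 (mod 5) (551 ≡ 1 (mod 5)), t ≡ 1·1 ≡ 1 (mod 5). So x ≡ 523 + 551·1 = 1074 (mod 2755).
Unique solution in [0, 2755): x = 1074.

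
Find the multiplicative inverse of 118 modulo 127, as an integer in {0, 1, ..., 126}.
118^(−1) ≡ 14 (mod 127)

Apply the extended Euclidean algorithm to (127, 118), tracking rows (r, s, t) with s·127 + t·118 = r. Each division r_prev = q·r_cur + r_new produces the new row as (previous row) − q·(current row):
  row A: (127, 1, 0)   [1·127 + 0·118 = 127]
  row B: (118, 0, 1)   [0·127 + 1·118 = 118]
  127 = 1·118 + 9   → row C = row A − 1·row B = (9, 1, −1)   [check: 1·127 − 1·118 = 9]
  118 = 13·9 + 1   → row D = row B − 13·row C = (1, −13, 14)   [check: −13·127 + 14·118 = 1]
  9 = 9·1 + 0   → remainder 0, stop. gcd = 1 (last nonzero row D).
The gcd is 1, so 118 is invertible mod 127. The last nonzero row gives −13·127 + 14·118 = 1, so t = 14. So 118^(−1) ≡ 14 (mod 127). Verify: 118 · 14 = 1652 ≡ 1 (mod 127). ✓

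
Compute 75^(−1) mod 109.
Apply the extended Euclidean algorithm to (109, 75), tracking rows (r, s, t) with s·109 + t·75 = r. Each division r_prev = q·r_cur + r_new produces the new row as (previous row) − q·(current row):
  row A: (109, 1, 0)   [1·109 + 0·75 = 109]
  row B: (75, 0, 1)   [0·109 + 1·75 = 75]
  109 = 1·75 + 34   → row C = row A − 1·row B = (34, 1, −1)   [check: 1·109 − 1·75 = 34]
  75 = 2·34 + 7   → row D = row B − 2·row C = (7, −2, 3)   [check: −2·109 + 3·75 = 7]
  34 = 4·7 + 6   → row E = row C − 4·row D = (6, 9, −13)   [check: 9·109 − 13·75 = 6]
  7 = 1·6 + 1   → row F = row D − 1·row E = (1, −11, 16)   [check: −11·109 + 16·75 = 1]
  6 = 6·1 + 0   → remainder 0, stop. gcd = 1 (last nonzero row F).
The gcd is 1, so 75 is invertible mod 109. The last nonzero row gives −11·109 + 16·75 = 1, so t = 16. So 75^(−1) ≡ 16 (mod 109). Verify: 75 · 16 = 1200 ≡ 1 (mod 109). ✓

Final answer: 75^(−1) ≡ 16 (mod 109)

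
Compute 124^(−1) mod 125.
124^(−1) ≡ 124 (mod 125)

Apply the extended Euclidean algorithm to (125, 124), tracking rows (r, s, t) with s·125 + t·124 = r. Each division r_prev = q·r_cur + r_new produces the new row as (previous row) − q·(current row):
  row A: (125, 1, 0)   [1·125 + 0·124 = 125]
  row B: (124, 0, 1)   [0·125 + 1·124 = 124]
  125 = 1·124 + 1   → row C = row A − 1·row B = (1, 1, −1)   [check: 1·125 − 1·124 = 1]
  124 = 124·1 + 0   → remainder 0, stop. gcd = 1 (last nonzero row C).
The gcd is 1, so 124 is invertible mod 125. The last nonzero row gives 1·125 − 1·124 = 1, so t = −1. So 124^(−1) ≡ −1 ≡ 124 (mod 125). Verify: 124 · 124 = 15376 ≡ 1 (mod 125). ✓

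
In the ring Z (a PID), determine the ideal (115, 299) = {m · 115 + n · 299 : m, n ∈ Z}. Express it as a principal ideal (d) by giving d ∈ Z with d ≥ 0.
(115, 299) = (23); d = 23

In the PID Z, (a, b) is generated by gcd(a, b). Compute gcd(299, 115) with the extended Euclidean algorithm, tracking rows (r, s, t) with s·299 + t·115 = r:
  row A: (299, 1, 0)   [1·299 + 0·115 = 299]
  row B: (115, 0, 1)   [0·299 + 1·115 = 115]
  299 = 2·115 + 69   → row C = row A − 2·row B = (69, 1, −2)   [check: 1·299 − 2·115 = 69]
  115 = 1·69 + 46   → row D = row B − 1·row C = (46, −1, 3)   [check: −1·299 + 3·115 = 46]
  69 = 1·46 + 23   → row E = row C − 1·row D = (23, 2, −5)   [check: 2·299 − 5·115 = 23]
  46 = 2·23 + 0   → remainder 0, stop. gcd = 23 (last nonzero row E).
So gcd(115, 299) = 23, with Bézout identity 2·299 − 5·115 = 23. Containment (⊇): the Bézout identity exhibits 23 as an element of (115, 299), giving (23) ⊆ (115, 299). Containment (⊆): since 23 | 115 and 23 | 299 (115 = 23·5, 299 = 23·13), every Z-linear combination of 115 and 299 is divisible by 23, so (115, 299) ⊆ (23). Therefore (115, 299) = (23), d = 23.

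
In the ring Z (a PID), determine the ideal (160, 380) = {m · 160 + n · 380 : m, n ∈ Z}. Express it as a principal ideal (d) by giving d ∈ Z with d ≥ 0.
In the PID Z, (a, b) is generated by gcd(a, b). Compute gcd(380, 160) with the extended Euclidean algorithm, tracking rows (r, s, t) with s·380 + t·160 = r:
  row A: (380, 1, 0)   [1·380 + 0·160 = 380]
  row B: (160, 0, 1)   [0·380 + 1·160 = 160]
  380 = 2·160 + 60   → row C = row A − 2·row B = (60, 1, −2)   [check: 1·380 − 2·160 = 60]
  160 = 2·60 + 40   → row D = row B − 2·row C = (40, −2, 5)   [check: −2·380 + 5·160 = 40]
  60 = 1·40 + 20   → row E = row C − 1·row D = (20, 3, −7)   [check: 3·380 − 7·160 = 20]
  40 = 2·20 + 0   → remainder 0, stop. gcd = 20 (last nonzero row E).
So gcd(160, 380) = 20, with Bézout identity 3·380 − 7·160 = 20. Containment (⊇): the Bézout identity exhibits 20 as an element of (160, 380), giving (20) ⊆ (160, 380). Containment (⊆): since 20 | 160 and 20 | 380 (160 = 20·8, 380 = 20·19), every Z-linear combination of 160 and 380 is divisible by 20, so (160, 380) ⊆ (20). Therefore (160, 380) = (20), d = 20.

Final answer: (160, 380) = (20); d = 20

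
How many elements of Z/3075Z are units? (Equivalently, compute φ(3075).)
Z/3075Z has φ(3075) = 1600 units

An element a ∈ Z/3075Z is a unit iff gcd(a, 3075) = 1, so the number of units is φ(3075). φ is multiplicative, with φ(p^e) = p^e − p^(e−1). Factorise 3075 = 3 · 5^2 · 41. Then
  φ(3075) = (3 − 1) · (5^2 − 5^1) · (41 − 1) = 2 · 20 · 40 = 1600.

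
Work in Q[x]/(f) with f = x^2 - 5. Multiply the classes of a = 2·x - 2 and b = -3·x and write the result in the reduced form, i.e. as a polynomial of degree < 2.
First multiply in Q[x] without reducing: a · b = -6·x^2 + 6·x. Now divide by f(x) = x^2 - 5, eliminating the leading term at each step:
  leading term -6·x^2: subtract (-6)·f(x) = 30 - 6·x^2, leaving 6·x - 30
The degree is now < 2, so this is the remainder. Hence a · b ≡ 6·x - 30 in Q[x]/(f).

Final answer: a · b ≡ 6·x - 30 (mod f(x))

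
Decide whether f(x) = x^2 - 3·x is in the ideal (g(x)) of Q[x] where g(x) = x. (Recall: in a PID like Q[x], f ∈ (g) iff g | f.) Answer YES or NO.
YES

In Q[x] the ideal (g) consists of all multiples of g, so f ∈ (g) iff g | f, i.e. iff the remainder of f on division by g is 0. Divide f by g (g is monic, so eliminate the leading term of the running remainder at each step):
  leading term x^2: subtract (x)·g(x) = x^2, leaving -3·x
  leading term -3·x: subtract (-3)·g(x) = -3·x, leaving 0
The remainder is 0, so f(x) = g(x) · h(x) with h(x) = x - 3. Hence g | f, i.e. f ∈ (g).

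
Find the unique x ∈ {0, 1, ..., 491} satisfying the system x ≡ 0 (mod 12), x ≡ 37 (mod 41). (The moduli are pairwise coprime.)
x ≡ 324 (mod 492); the representative in [0, 492) is 324

The moduli 12, 41 are pairwise coprime, so by the CRT there is a unique solution mod 12·41 = 492.
Solve by successive substitution. Start with x ≡ 0 (mod 12).
  Combine with x ≡ 37 (mod 41): write x = 12·t and require 12·t ≡ 37 (mod 41). Since 12^(−1) ≡ 24 (mod 41), t ≡ 24·37 ≡ 27 (mod 41). So x ≡ 12·27 = 324 (mod 492).
Unique solution in [0, 492): x = 324.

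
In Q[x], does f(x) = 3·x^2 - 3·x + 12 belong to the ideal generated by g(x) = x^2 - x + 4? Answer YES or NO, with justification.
In Q[x] the ideal (g) consists of all multiples of g, so f ∈ (g) iff g | f, i.e. iff the remainder of f on division by g is 0. Divide f by g (g is monic, so eliminate the leading term of the running remainder at each step):
  leading term 3·x^2: subtract (3)·g(x) = 3·x^2 - 3·x + 12, leaving 0
The remainder is 0, so f(x) = g(x) · h(x) with h(x) = 3. Hence g | f, i.e. f ∈ (g).

Final answer: YES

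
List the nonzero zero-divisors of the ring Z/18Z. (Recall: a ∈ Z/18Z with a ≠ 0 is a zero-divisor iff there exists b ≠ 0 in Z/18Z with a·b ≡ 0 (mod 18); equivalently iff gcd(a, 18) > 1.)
nonzero zero-divisors of Z/18Z = {2, 3, 4, 6, 8, 9, 10, 12, 14, 15, 16}

An element a ∈ Z/18Z (with a ≠ 0) is a zero-divisor iff gcd(a, 18) > 1 (because a is a unit precisely when gcd(a, n) = 1, and in Z/nZ every nonzero, non-unit element is a zero-divisor). Scan a = 1, ..., 17 and keep those with gcd(a, 18) > 1:
  gcd(2, 18) = 2, gcd(3, 18) = 3, gcd(4, 18) = 2, gcd(6, 18) = 6, gcd(8, 18) = 2, gcd(9, 18) = 9, gcd(10, 18) = 2, gcd(12, 18) = 6, gcd(14, 18) = 2, gcd(15, 18) = 3, gcd(16, 18) = 2.
All other a ∈ {1, ..., 17} have gcd(a, 18) = 1 and are units. So the nonzero zero-divisors are exactly the 11 values of a appearing in this scan.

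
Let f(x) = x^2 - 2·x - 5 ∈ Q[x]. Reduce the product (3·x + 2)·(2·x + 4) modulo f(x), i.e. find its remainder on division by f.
a · b ≡ 28·x + 38 (mod f(x))

First multiply in Q[x] without reducing: a · b = 6·x^2 + 16·x + 8. Now divide by f(x) = x^2 - 2·x - 5, eliminating the leading term at each step:
  leading term 6·x^2: subtract (6)·f(x) = 6·x^2 - 12·x - 30, leaving 28·x + 38
The degree is now < 2, so this is the remainder. Hence a · b ≡ 28·x + 38 in Q[x]/(f).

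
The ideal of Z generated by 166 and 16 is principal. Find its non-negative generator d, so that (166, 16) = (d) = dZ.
(166, 16) = (2); d = 2

In the PID Z, (a, b) is generated by gcd(a, b). Compute gcd(166, 16) with the extended Euclidean algorithm, tracking rows (r, s, t) with s·166 + t·16 = r:
  row A: (166, 1, 0)   [1·166 + 0·16 = 166]
  row B: (16, 0, 1)   [0·166 + 1·16 = 16]
  166 = 10·16 + 6   → row C = row A − 10·row B = (6, 1, −10)   [check: 1·166 − 10·16 = 6]
  16 = 2·6 + 4   → row D = row B − 2·row C = (4, −2, 21)   [check: −2·166 + 21·16 = 4]
  6 = 1·4 + 2   → row E = row C − 1·row D = (2, 3, −31)   [check: 3·166 − 31·16 = 2]
  4 = 2·2 + 0   → remainder 0, stop. gcd = 2 (last nonzero row E).
So gcd(166, 16) = 2, with Bézout identity 3·166 − 31·16 = 2. Containment (⊇): the Bézout identity exhibits 2 as an element of (166, 16), giving (2) ⊆ (166, 16). Containment (⊆): since 2 | 166 and 2 | 16 (166 = 2·83, 16 = 2·8), every Z-linear combination of 166 and 16 is divisible by 2, so (166, 16) ⊆ (2). Therefore (166, 16) = (2), d = 2.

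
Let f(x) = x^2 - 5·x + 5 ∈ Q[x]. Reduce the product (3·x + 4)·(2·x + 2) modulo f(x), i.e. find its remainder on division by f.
a · b ≡ 44·x - 22 (mod f(x))

First multiply in Q[x] without reducing: a · b = 6·x^2 + 14·x + 8. Now divide by f(x) = x^2 - 5·x + 5, eliminating the leading term at each step:
  leading term 6·x^2: subtract (6)·f(x) = 6·x^2 - 30·x + 30, leaving 44·x - 22
The degree is now < 2, so this is the remainder. Hence a · b ≡ 44·x - 22 in Q[x]/(f).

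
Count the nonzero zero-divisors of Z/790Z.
Z/790Z has 477 nonzero zero-divisors

In Z/790Z each nonzero element is either a unit (gcd with 790 is 1) or a zero-divisor (gcd > 1). The number of units is φ(790): factorise 790 = 2 · 5 · 79, so φ(790) = (2 − 1) · (5 − 1) · (79 − 1) = 1 · 4 · 78 = 312. The nonzero elements number 790 − 1 = 789. Hence the nonzero zero-divisors number 789 − 312 = 477.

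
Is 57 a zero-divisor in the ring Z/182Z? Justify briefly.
NO

gcd(57, 182) = 1, so 57 is a unit in Z/182Z (it has a multiplicative inverse). A unit cannot be a zero-divisor: if 57·b ≡ 0 then multiplying both sides by 57^(−1) gives b ≡ 0. So 57 is not a zero-divisor.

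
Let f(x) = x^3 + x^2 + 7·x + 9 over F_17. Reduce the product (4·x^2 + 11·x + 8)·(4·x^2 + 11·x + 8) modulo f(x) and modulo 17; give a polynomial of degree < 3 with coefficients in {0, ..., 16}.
a · b ≡ x^2 + 4·x + 11 (mod f(x))

Multiply as integer polynomials: a · b = 16·x^4 + 88·x^3 + 185·x^2 + 176·x + 64. Reducing coefficients mod 17: a · b ≡ 16·x^4 + 3·x^3 + 15·x^2 + 6·x + 13. Now divide by f(x) = x^3 + x^2 + 7·x + 9 in F_17[x], eliminating the leading term at each step:
  leading term 16·x^4: subtract (16·x)·f(x) = 16·x^4 + 16·x^3 + 10·x^2 + 8·x, leaving 4·x^3 + 5·x^2 + 15·x + 13 (coefficients mod 17)
  leading term 4·x^3: subtract (4)·f(x) = 4·x^3 + 4·x^2 + 11·x + 2, leaving x^2 + 4·x + 11 (coefficients mod 17)
The degree is now < 3, so this is the remainder. Hence a · b ≡ x^2 + 4·x + 11 in F_17[x]/(f).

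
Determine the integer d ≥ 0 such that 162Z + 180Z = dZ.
In the PID Z, (a, b) is generated by gcd(a, b). Compute gcd(180, 162) with the extended Euclidean algorithm, tracking rows (r, s, t) with s·180 + t·162 = r:
  row A: (180, 1, 0)   [1·180 + 0·162 = 180]
  row B: (162, 0, 1)   [0·180 + 1·162 = 162]
  180 = 1·162 + 18   → row C = row A − 1·row B = (18, 1, −1)   [check: 1·180 − 1·162 = 18]
  162 = 9·18 + 0   → remainder 0, stop. gcd = 18 (last nonzero row C).
So gcd(162, 180) = 18, with Bézout identity 1·180 − 1·162 = 18. Containment (⊇): the Bézout identity exhibits 18 as an element of (162, 180), giving (18) ⊆ (162, 180). Containment (⊆): since 18 | 162 and 18 | 180 (162 = 18·9, 180 = 18·10), every Z-linear combination of 162 and 180 is divisible by 18, so (162, 180) ⊆ (18). Therefore (162, 180) = (18), d = 18.

Final answer: (162, 180) = (18); d = 18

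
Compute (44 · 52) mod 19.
Reduce the factors first: 44 ≡ 6, 52 ≡ 14 (mod 19), so 44 · 52 ≡ 6 · 14 (mod 19). 6 · 14 = 84. Dividing by 19: 84 = 4·19 + 8. So (44 · 52) mod 19 = 8.

Final answer: 8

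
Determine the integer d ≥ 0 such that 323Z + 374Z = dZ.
In the PID Z, (a, b) is generated by gcd(a, b). Compute gcd(374, 323) with the extended Euclidean algorithm, tracking rows (r, s, t) with s·374 + t·323 = r:
  row A: (374, 1, 0)   [1·374 + 0·323 = 374]
  row B: (323, 0, 1)   [0·374 + 1·323 = 323]
  374 = 1·323 + 51   → row C = row A − 1·row B = (51, 1, −1)   [check: 1·374 − 1·323 = 51]
  323 = 6·51 + 17   → row D = row B − 6·row C = (17, −6, 7)   [check: −6·374 + 7·323 = 17]
  51 = 3·17 + 0   → remainder 0, stop. gcd = 17 (last nonzero row D).
So gcd(323, 374) = 17, with Bézout identity −6·374 + 7·323 = 17. Containment (⊇): the Bézout identity exhibits 17 as an element of (323, 374), giving (17) ⊆ (323, 374). Containment (⊆): since 17 | 323 and 17 | 374 (323 = 17·19, 374 = 17·22), every Z-linear combination of 323 and 374 is divisible by 17, so (323, 374) ⊆ (17). Therefore (323, 374) = (17), d = 17.

Final answer: (323, 374) = (17); d = 17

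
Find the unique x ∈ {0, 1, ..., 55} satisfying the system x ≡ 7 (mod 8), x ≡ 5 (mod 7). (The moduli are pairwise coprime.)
x ≡ 47 (mod 56); the representative in [0, 56) is 47

The moduli 8, 7 are pairwise coprime, so by the CRT there is a unique solution mod 8·7 = 56.
Solve by successive substitution. Start with x ≡ 7 (mod 8).
  Combine with x ≡ 5 (mod 7): write x = 7 + 8·t and require 7 + 8·t ≡ 5 (mod 7), i.e. 8·t ≡ 5 − 7 ≡ 5 (mod 7). Since 8^(−1) ≡ 1 (mod 7) (8 ≡ 1 (mod 7)), t ≡ 1·5 ≡ 5 (mod 7). So x ≡ 7 + 8·5 = 47 (mod 56).
Unique solution in [0, 56): x = 47.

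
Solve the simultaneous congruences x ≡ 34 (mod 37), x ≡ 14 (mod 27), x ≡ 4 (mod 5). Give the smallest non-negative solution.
x ≡ 959 (mod 4995); the representative in [0, 4995) is 959

The moduli 37, 27, 5 are pairwise coprime, so by the CRT there is a unique solution mod 37·27·5 = 4995.
Solve by successive substitution. Start with x ≡ 34 (mod 37).
  Combine with x ≡ 14 (mod 27): write x = 34 + 37·t and require 34 + 37·t ≡ 14 (mod 27), i.e. 37·t ≡ 14 − 34 ≡ 7 (mod 27). Since 37^(−1) ≡ 19 (mod 27) (37 ≡ 10 (mod 27)), t ≡ 19·7 ≡ 25 (mod 27). So x ≡ 34 + 37·25 = 959 (mod 999).
  Combine with x ≡ 4 (mod 5): write x = 959 + 999·t and require 959 + 999·t ≡ 4 (mod 5), i.e. 999·t ≡ 4 − 959 ≡ 0 (mod 5). Since 999^(−1) ≡ 4 (mod 5) (999 ≡ 4 (mod 5)), t ≡ 4·0 ≡ 0 (mod 5). So x ≡ 959 + 999·0 = 959 (mod 4995).
Unique solution in [0, 4995): x = 959.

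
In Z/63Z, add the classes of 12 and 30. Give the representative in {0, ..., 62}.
42

Both summands are already reduced mod 63. 12 + 30 = 42; 42 = 0·63 + 42, so (12 + 30) mod 63 = 42.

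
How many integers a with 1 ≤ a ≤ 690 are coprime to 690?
The number of a ∈ {1, ..., 690} with gcd(a, 690) = 1 is by definition Euler's totient φ(690). φ is multiplicative, with φ(p^e) = p^e − p^(e−1). Factorise 690 = 2 · 3 · 5 · 23. Then
  φ(690) = (2 − 1) · (3 − 1) · (5 − 1) · (23 − 1) = 1 · 2 · 4 · 22 = 176.
So there are 176 such integers.

Final answer: 176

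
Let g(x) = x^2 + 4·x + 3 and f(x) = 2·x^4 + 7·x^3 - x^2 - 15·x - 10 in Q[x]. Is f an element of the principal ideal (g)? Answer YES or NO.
NO

In Q[x] the ideal (g) consists of all multiples of g, so f ∈ (g) iff g | f, i.e. iff the remainder of f on division by g is 0. Divide f by g (g is monic, so eliminate the leading term of the running remainder at each step):
  leading term 2·x^4: subtract (2·x^2)·g(x) = 2·x^4 + 8·x^3 + 6·x^2, leaving -x^3 - 7·x^2 - 15·x - 10
  leading term -x^3: subtract (-x)·g(x) = -x^3 - 4·x^2 - 3·x, leaving -3·x^2 - 12·x - 10
  leading term -3·x^2: subtract (-3)·g(x) = -3·x^2 - 12·x - 9, leaving -1
The remainder r(x) = -1 ≠ 0 (and deg r < deg g), so g ∤ f, i.e. f ∉ (g).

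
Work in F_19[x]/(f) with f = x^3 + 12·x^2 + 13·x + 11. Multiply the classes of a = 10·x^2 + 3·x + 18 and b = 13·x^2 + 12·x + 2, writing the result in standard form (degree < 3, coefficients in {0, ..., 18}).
Multiply as integer polynomials: a · b = 130·x^4 + 159·x^3 + 290·x^2 + 222·x + 36. Reducing coefficients mod 19: a · b ≡ 16·x^4 + 7·x^3 + 5·x^2 + 13·x + 17. Now divide by f(x) = x^3 + 12·x^2 + 13·x + 11 in F_19[x], eliminating the leading term at each step:
  leading term 16·x^4: subtract (16·x)·f(x) = 16·x^4 + 2·x^3 + 18·x^2 + 5·x, leaving 5·x^3 + 6·x^2 + 8·x + 17 (coefficients mod 19)
  leading term 5·x^3: subtract (5)·f(x) = 5·x^3 + 3·x^2 + 8·x + 17, leaving 3·x^2 (coefficients mod 19)
The degree is now < 3, so this is the remainder. Hence a · b ≡ 3·x^2 in F_19[x]/(f).

Final answer: a · b ≡ 3·x^2 (mod f(x))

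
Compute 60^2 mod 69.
12

Use repeated squaring. Binary(2) = 10. Walk through the bits of the exponent 2 left-to-right: at each bit after the leading one, square the running value, then multiply by 60 if the bit is 1 (always reducing mod 69):
  bit 1 = 1 (leading): start with 60.
  bit 2 = 0: square 60^2 = 3600 ≡ 12 (mod 69).
Final value: 60^2 ≡ 12 (mod 69).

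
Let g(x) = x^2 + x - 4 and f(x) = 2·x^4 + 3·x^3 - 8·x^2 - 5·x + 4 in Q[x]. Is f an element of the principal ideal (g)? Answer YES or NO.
YES

In Q[x] the ideal (g) consists of all multiples of g, so f ∈ (g) iff g | f, i.e. iff the remainder of f on division by g is 0. Divide f by g (g is monic, so eliminate the leading term of the running remainder at each step):
  leading term 2·x^4: subtract (2·x^2)·g(x) = 2·x^4 + 2·x^3 - 8·x^2, leaving x^3 - 5·x + 4
  leading term x^3: subtract (x)·g(x) = x^3 + x^2 - 4·x, leaving -x^2 - x + 4
  leading term -x^2: subtract (-1)·g(x) = -x^2 - x + 4, leaving 0
The remainder is 0, so f(x) = g(x) · h(x) with h(x) = 2·x^2 + x - 1. Hence g | f, i.e. f ∈ (g).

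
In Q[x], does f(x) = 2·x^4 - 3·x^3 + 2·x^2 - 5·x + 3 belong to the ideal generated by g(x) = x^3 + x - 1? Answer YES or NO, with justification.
YES

In Q[x] the ideal (g) consists of all multiples of g, so f ∈ (g) iff g | f, i.e. iff the remainder of f on division by g is 0. Divide f by g (g is monic, so eliminate the leading term of the running remainder at each step):
  leading term 2·x^4: subtract (2·x)·g(x) = 2·x^4 + 2·x^2 - 2·x, leaving -3·x^3 - 3·x + 3
  leading term -3·x^3: subtract (-3)·g(x) = -3·x^3 - 3·x + 3, leaving 0
The remainder is 0, so f(x) = g(x) · h(x) with h(x) = 2·x - 3. Hence g | f, i.e. f ∈ (g).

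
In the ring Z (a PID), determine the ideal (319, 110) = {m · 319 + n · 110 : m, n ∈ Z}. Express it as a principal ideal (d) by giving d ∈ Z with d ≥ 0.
In the PID Z, (a, b) is generated by gcd(a, b). Compute gcd(319, 110) with the extended Euclidean algorithm, tracking rows (r, s, t) with s·319 + t·110 = r:
  row A: (319, 1, 0)   [1·319 + 0·110 = 319]
  row B: (110, 0, 1)   [0·319 + 1·110 = 110]
  319 = 2·110 + 99   → row C = row A − 2·row B = (99, 1, −2)   [check: 1·319 − 2·110 = 99]
  110 = 1·99 + 11   → row D = row B − 1·row C = (11, −1, 3)   [check: −1·319 + 3·110 = 11]
  99 = 9·11 + 0   → remainder 0, stop. gcd = 11 (last nonzero row D).
So gcd(319, 110) = 11, with Bézout identity −1·319 + 3·110 = 11. Containment (⊇): the Bézout identity exhibits 11 as an element of (319, 110), giving (11) ⊆ (319, 110). Containment (⊆): since 11 | 319 and 11 | 110 (319 = 11·29, 110 = 11·10), every Z-linear combination of 319 and 110 is divisible by 11, so (319, 110) ⊆ (11). Therefore (319, 110) = (11), d = 11.

Final answer: (319, 110) = (11); d = 11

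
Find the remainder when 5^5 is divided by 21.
Use repeated squaring. Binary(5) = 101. Walk through the bits of the exponent 5 left-to-right: at each bit after the leading one, square the running value, then multiply by 5 if the bit is 1 (always reducing mod 21):
  bit 1 = 1 (leading): start with 5.
  bit 2 = 0: square 5^2 = 25 ≡ 4 (mod 21).
  bit 3 = 1: square 4^2 = 16; bit is 1, so multiply 16·5 = 80 ≡ 17 (mod 21).
Final value: 5^5 ≡ 17 (mod 21).

Final answer: 17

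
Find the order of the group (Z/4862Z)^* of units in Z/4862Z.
(Z/4862Z)^* consists of the classes a with gcd(a, 4862) = 1, so its order is φ(4862). φ is multiplicative, with φ(p^e) = p^e − p^(e−1). Factorise 4862 = 2 · 11 · 13 · 17. Then
  φ(4862) = (2 − 1) · (11 − 1) · (13 − 1) · (17 − 1) = 1 · 10 · 12 · 16 = 1920.
Thus |(Z/4862Z)^*| = 1920.

Final answer: |(Z/4862Z)^*| = 1920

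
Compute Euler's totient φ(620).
φ is multiplicative, with φ(p^e) = p^e − p^(e−1). Factorise 620 = 2^2 · 5 · 31. Then
  φ(620) = (2^2 − 2^1) · (5 − 1) · (31 − 1) = 2 · 4 · 30 = 240.

Final answer: φ(620) = 240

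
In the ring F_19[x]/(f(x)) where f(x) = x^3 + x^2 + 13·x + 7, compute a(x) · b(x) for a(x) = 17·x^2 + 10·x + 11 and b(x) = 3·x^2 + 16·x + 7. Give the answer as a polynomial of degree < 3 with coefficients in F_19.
Multiply as integer polynomials: a · b = 51·x^4 + 302·x^3 + 312·x^2 + 246·x + 77. Reducing coefficients mod 19: a · b ≡ 13·x^4 + 17·x^3 + 8·x^2 + 18·x + 1. Now divide by f(x) = x^3 + x^2 + 13·x + 7 in F_19[x], eliminating the leading term at each step:
  leading term 13·x^4: subtract (13·x)·f(x) = 13·x^4 + 13·x^3 + 17·x^2 + 15·x, leaving 4·x^3 + 10·x^2 + 3·x + 1 (coefficients mod 19)
  leading term 4·x^3: subtract (4)·f(x) = 4·x^3 + 4·x^2 + 14·x + 9, leaving 6·x^2 + 8·x + 11 (coefficients mod 19)
The degree is now < 3, so this is the remainder. Hence a · b ≡ 6·x^2 + 8·x + 11 in F_19[x]/(f).

Final answer: a · b ≡ 6·x^2 + 8·x + 11 (mod f(x))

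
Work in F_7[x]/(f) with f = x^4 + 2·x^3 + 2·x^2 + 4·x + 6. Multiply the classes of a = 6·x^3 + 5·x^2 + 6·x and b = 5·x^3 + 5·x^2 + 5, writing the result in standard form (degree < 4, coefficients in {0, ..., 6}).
Multiply as integer polynomials: a · b = 30·x^6 + 55·x^5 + 55·x^4 + 60·x^3 + 25·x^2 + 30·x. Reducing coefficients mod 7: a · b ≡ 2·x^6 + 6·x^5 + 6·x^4 + 4·x^3 + 4·x^2 + 2·x. Now divide by f(x) = x^4 + 2·x^3 + 2·x^2 + 4·x + 6 in F_7[x], eliminating the leading term at each step:
  leading term 2·x^6: subtract (2·x^2)·f(x) = 2·x^6 + 4·x^5 + 4·x^4 + x^3 + 5·x^2, leaving 2·x^5 + 2·x^4 + 3·x^3 + 6·x^2 + 2·x (coefficients mod 7)
  leading term 2·x^5: subtract (2·x)·f(x) = 2·x^5 + 4·x^4 + 4·x^3 + x^2 + 5·x, leaving 5·x^4 + 6·x^3 + 5·x^2 + 4·x (coefficients mod 7)
  leading term 5·x^4: subtract (5)·f(x) = 5·x^4 + 3·x^3 + 3·x^2 + 6·x + 2, leaving 3·x^3 + 2·x^2 + 5·x + 5 (coefficients mod 7)
The degree is now < 4, so this is the remainder. Hence a · b ≡ 3·x^3 + 2·x^2 + 5·x + 5 in F_7[x]/(f).

Final answer: a · b ≡ 3·x^3 + 2·x^2 + 5·x + 5 (mod f(x))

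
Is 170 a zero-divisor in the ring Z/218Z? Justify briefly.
gcd(170, 218) = 2 > 1, so 170 is not a unit in Z/218Z. In Z/nZ every nonzero non-unit is a zero-divisor: explicitly, take b = 218/gcd = 109 ≠ 0 (mod 218); then 170·109 = 18530 = 85·218, i.e. 170·109 ≡ 0 (mod 218). So 170 is a zero-divisor.

Final answer: YES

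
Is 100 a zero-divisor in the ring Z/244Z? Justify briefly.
gcd(100, 244) = 4 > 1, so 100 is not a unit in Z/244Z. In Z/nZ every nonzero non-unit is a zero-divisor: explicitly, take b = 244/gcd = 61 ≠ 0 (mod 244); then 100·61 = 6100 = 25·244, i.e. 100·61 ≡ 0 (mod 244). So 100 is a zero-divisor.

Final answer: YES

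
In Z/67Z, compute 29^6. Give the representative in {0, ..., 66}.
1

Use repeated squaring. Binary(6) = 110. Walk through the bits of the exponent 6 left-to-right: at each bit after the leading one, square the running value, then multiply by 29 if the bit is 1 (always reducing mod 67):
  bit 1 = 1 (leading): start with 29.
  bit 2 = 1: square 29^2 = 841 ≡ 37; bit is 1, so multiply 37·29 = 1073 ≡ 1 (mod 67).
  bit 3 = 0: square 1^2 = 1 (mod 67).
Final value: 29^6 ≡ 1 (mod 67).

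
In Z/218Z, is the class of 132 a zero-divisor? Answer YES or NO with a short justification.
gcd(132, 218) = 2 > 1, so 132 is not a unit in Z/218Z. In Z/nZ every nonzero non-unit is a zero-divisor: explicitly, take b = 218/gcd = 109 ≠ 0 (mod 218); then 132·109 = 14388 = 66·218, i.e. 132·109 ≡ 0 (mod 218). So 132 is a zero-divisor.

Final answer: YES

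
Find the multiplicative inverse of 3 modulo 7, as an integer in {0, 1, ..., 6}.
3^(−1) ≡ 5 (mod 7)

Apply the extended Euclidean algorithm to (7, 3), tracking rows (r, s, t) with s·7 + t·3 = r. Each division r_prev = q·r_cur + r_new produces the new row as (previous row) − q·(current row):
  row A: (7, 1, 0)   [1·7 + 0·3 = 7]
  row B: (3, 0, 1)   [0·7 + 1·3 = 3]
  7 = 2·3 + 1   → row C = row A − 2·row B = (1, 1, −2)   [check: 1·7 − 2·3 = 1]
  3 = 3·1 + 0   → remainder 0, stop. gcd = 1 (last nonzero row C).
The gcd is 1, so 3 is invertible mod 7. The last nonzero row gives 1·7 − 2·3 = 1, so t = −2. So 3^(−1) ≡ −2 ≡ 5 (mod 7). Verify: 3 · 5 = 15 ≡ 1 (mod 7). ✓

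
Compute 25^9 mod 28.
1

Use repeated squaring. Binary(9) = 1001. Walk through the bits of the exponent 9 left-to-right: at each bit after the leading one, square the running value, then multiply by 25 if the bit is 1 (always reducing mod 28):
  bit 1 = 1 (leading): start with 25.
  bit 2 = 0: square 25^2 = 625 ≡ 9 (mod 28).
  bit 3 = 0: square 9^2 = 81 ≡ 25 (mod 28).
  bit 4 = 1: square 25^2 = 625 ≡ 9; bit is 1, so multiply 9·25 = 225 ≡ 1 (mod 28).
Final value: 25^9 ≡ 1 (mod 28).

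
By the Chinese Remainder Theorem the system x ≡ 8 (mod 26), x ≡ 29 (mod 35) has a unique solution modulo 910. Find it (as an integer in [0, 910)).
x ≡ 554 (mod 910); the representative in [0, 910) is 554

The moduli 26, 35 are pairwise coprime, so by the CRT there is a unique solution mod 26·35 = 910.
Solve by successive substitution. Start with x ≡ 8 (mod 26).
  Combine with x ≡ 29 (mod 35): write x = 8 + 26·t and require 8 + 26·t ≡ 29 (mod 35), i.e. 26·t ≡ 29 − 8 ≡ 21 (mod 35). Since 26^(−1) ≡ 31 (mod 35), t ≡ 31·21 ≡ 21 (mod 35). So x ≡ 8 + 26·21 = 554 (mod 910).
Unique solution in [0, 910): x = 554.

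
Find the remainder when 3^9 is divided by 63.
27

Use repeated squaring. Binary(9) = 1001. Walk through the bits of the exponent 9 left-to-right: at each bit after the leading one, square the running value, then multiply by 3 if the bit is 1 (always reducing mod 63):
  bit 1 = 1 (leading): start with 3.
  bit 2 = 0: square 3^2 = 9 (mod 63).
  bit 3 = 0: square 9^2 = 81 ≡ 18 (mod 63).
  bit 4 = 1: square 18^2 = 324 ≡ 9; bit is 1, so multiply 9·3 = 27 (mod 63).
Final value: 3^9 ≡ 27 (mod 63).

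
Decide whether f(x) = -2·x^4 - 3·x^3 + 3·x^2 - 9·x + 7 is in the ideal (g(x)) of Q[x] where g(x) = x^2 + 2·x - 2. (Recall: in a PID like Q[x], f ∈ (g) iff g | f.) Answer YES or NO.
NO

In Q[x] the ideal (g) consists of all multiples of g, so f ∈ (g) iff g | f, i.e. iff the remainder of f on division by g is 0. Divide f by g (g is monic, so eliminate the leading term of the running remainder at each step):
  leading term -2·x^4: subtract (-2·x^2)·g(x) = -2·x^4 - 4·x^3 + 4·x^2, leaving x^3 - x^2 - 9·x + 7
  leading term x^3: subtract (x)·g(x) = x^3 + 2·x^2 - 2·x, leaving -3·x^2 - 7·x + 7
  leading term -3·x^2: subtract (-3)·g(x) = -3·x^2 - 6·x + 6, leaving 1 - x
The remainder r(x) = 1 - x ≠ 0 (and deg r < deg g), so g ∤ f, i.e. f ∉ (g).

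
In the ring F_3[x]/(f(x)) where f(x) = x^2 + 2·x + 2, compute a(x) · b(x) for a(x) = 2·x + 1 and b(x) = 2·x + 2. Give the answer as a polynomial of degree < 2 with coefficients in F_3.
Multiply as integer polynomials: a · b = 4·x^2 + 6·x + 2. Reducing coefficients mod 3: a · b ≡ x^2 + 2. Now divide by f(x) = x^2 + 2·x + 2 in F_3[x], eliminating the leading term at each step:
  leading term x^2: subtract (1)·f(x) = x^2 + 2·x + 2, leaving x (coefficients mod 3)
The degree is now < 2, so this is the remainder. Hence a · b ≡ x in F_3[x]/(f).

Final answer: a · b ≡ x (mod f(x))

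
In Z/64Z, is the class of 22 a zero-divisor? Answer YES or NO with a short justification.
YES

gcd(22, 64) = 2 > 1, so 22 is not a unit in Z/64Z. In Z/nZ every nonzero non-unit is a zero-divisor: explicitly, take b = 64/gcd = 32 ≠ 0 (mod 64); then 22·32 = 704 = 11·64, i.e. 22·32 ≡ 0 (mod 64). So 22 is a zero-divisor.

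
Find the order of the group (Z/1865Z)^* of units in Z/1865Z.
|(Z/1865Z)^*| = 1488

(Z/1865Z)^* consists of the classes a with gcd(a, 1865) = 1, so its order is φ(1865). φ is multiplicative, with φ(p^e) = p^e − p^(e−1). Factorise 1865 = 5 · 373. Then
  φ(1865) = (5 − 1) · (373 − 1) = 4 · 372 = 1488.
Thus |(Z/1865Z)^*| = 1488.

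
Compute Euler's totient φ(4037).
φ(4037) = 3660

φ is multiplicative, with φ(p^e) = p^e − p^(e−1). Factorise 4037 = 11 · 367. Then
  φ(4037) = (11 − 1) · (367 − 1) = 10 · 366 = 3660.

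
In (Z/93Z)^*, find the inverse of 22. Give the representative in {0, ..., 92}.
22^(−1) ≡ 55 (mod 93)

Apply the extended Euclidean algorithm to (93, 22), tracking rows (r, s, t) with s·93 + t·22 = r. Each division r_prev = q·r_cur + r_new produces the new row as (previous row) − q·(current row):
  row A: (93, 1, 0)   [1·93 + 0·22 = 93]
  row B: (22, 0, 1)   [0·93 + 1·22 = 22]
  93 = 4·22 + 5   → row C = row A − 4·row B = (5, 1, −4)   [check: 1·93 − 4·22 = 5]
  22 = 4·5 + 2   → row D = row B − 4·row C = (2, −4, 17)   [check: −4·93 + 17·22 = 2]
  5 = 2·2 + 1   → row E = row C − 2·row D = (1, 9, −38)   [check: 9·93 − 38·22 = 1]
  2 = 2·1 + 0   → remainder 0, stop. gcd = 1 (last nonzero row E).
The gcd is 1, so 22 is invertible mod 93. The last nonzero row gives 9·93 − 38·22 = 1, so t = −38. So 22^(−1) ≡ −38 ≡ 55 (mod 93). Verify: 22 · 55 = 1210 ≡ 1 (mod 93). ✓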